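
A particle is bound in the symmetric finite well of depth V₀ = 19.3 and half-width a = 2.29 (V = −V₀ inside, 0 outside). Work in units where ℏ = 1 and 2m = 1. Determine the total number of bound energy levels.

N = 7

The dimensionless depth is z₀ = a√(2mV₀)/ℏ = 2.29 × √(19.30) = 10.06.
The even/odd transcendental equations gain one root per π/2 in z₀, giving N = 1 + ⌊2z₀/π⌋ = 1 + ⌊6.405⌋ = 7.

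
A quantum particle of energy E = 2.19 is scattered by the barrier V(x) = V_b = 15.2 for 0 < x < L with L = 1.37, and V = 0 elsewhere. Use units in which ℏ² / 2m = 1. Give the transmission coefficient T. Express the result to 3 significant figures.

Since E < V_b the interior solution is evanescent with decay constant κ = √(2m(V_b − E))/ℏ = 3.607.
κL = 4.942, sinh(κL) = 69.99.
The exact tunnelling result is T⁻¹ = 1 + V_b² sinh²(κL) / [4E(V_b − E)] = 9931, so T = 0.000101.

T = 0.000101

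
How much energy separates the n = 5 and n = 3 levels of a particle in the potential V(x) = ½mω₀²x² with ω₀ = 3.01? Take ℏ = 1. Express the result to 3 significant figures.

E_n = ℏω₀(n + ½), so ΔE = (5 − 3) ℏω₀ = 2 × 3.01 = 6.020.

ΔE = 6.02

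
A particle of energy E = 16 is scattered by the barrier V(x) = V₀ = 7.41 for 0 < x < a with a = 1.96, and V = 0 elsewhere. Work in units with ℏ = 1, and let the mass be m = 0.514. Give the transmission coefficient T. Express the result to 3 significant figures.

E > V₀: inside the barrier k₂ = √(2m(E − V₀))/ℏ = 2.972, k₂a = 5.824.
T = [1 + V₀² sin²(k₂a) / (4E(E − V₀))]⁻¹ = 1/1.020 = 0.981.

T = 0.981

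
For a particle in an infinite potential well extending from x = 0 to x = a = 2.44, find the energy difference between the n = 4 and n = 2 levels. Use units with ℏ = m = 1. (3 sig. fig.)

E_n = n²π²ℏ²/(2ma²), so ΔE = (4² − 2²) π²ℏ²/(2ma²).
ΔE = 12 × π² / (2 × 1 × 2.44²) = 9.947.

ΔE = 9.95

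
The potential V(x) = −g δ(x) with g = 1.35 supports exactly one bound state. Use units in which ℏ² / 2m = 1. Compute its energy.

The bound state is ψ(x) = √κ e^{−κ|x|}. The derivative jump ψ'(0⁺) − ψ'(0⁻) = −(2mg/ℏ²)ψ(0) fixes κ = mg/ℏ² = 0.6750.
Then E = −ℏ²κ²/(2m) = −mg²/(2ℏ²) = -0.4556.

E = -0.456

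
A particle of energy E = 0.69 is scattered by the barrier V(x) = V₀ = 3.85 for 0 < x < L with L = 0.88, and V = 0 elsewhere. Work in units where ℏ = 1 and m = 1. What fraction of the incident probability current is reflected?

Since E < V₀ the interior solution is evanescent with decay constant κ = √(2m(V₀ − E))/ℏ = 2.514.
κL = 2.212, sinh(κL) = 4.514.
Matching ψ, ψ′ at both faces gives T = [1 + V₀² sinh²(κL) / (4E(V₀ − E))]⁻¹ = 1/35.62 = 0.0281.
R = 1 − T = 0.972.

R = 0.972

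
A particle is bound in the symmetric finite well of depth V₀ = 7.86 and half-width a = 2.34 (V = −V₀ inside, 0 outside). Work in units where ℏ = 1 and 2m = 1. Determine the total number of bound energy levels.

The dimensionless depth is z₀ = a√(2mV₀)/ℏ = 2.34 × √(7.860) = 6.560.
The even/odd transcendental equations gain one root per π/2 in z₀, giving N = 1 + ⌊2z₀/π⌋ = 1 + ⌊4.176⌋ = 5.

N = 5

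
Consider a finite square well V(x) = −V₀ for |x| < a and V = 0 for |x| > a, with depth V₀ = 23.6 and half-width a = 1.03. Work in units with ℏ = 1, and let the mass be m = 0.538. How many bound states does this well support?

N = 4

The dimensionless depth is z₀ = a√(2mV₀)/ℏ = 1.03 × √(25.39) = 5.190.
A new bound state (alternating even/odd) appears each time z₀ passes a multiple of π/2, so N = ⌊2z₀/π⌋ + 1 = ⌊3.304⌋ + 1 = 4.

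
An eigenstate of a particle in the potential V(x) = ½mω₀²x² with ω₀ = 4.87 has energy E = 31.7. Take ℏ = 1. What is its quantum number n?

n = 6

E_n = ℏω₀(n + ½) ⇒ n = E/(ℏω₀) − ½ = 31.7/4.87 − 0.5 = 6.009 → n = 6.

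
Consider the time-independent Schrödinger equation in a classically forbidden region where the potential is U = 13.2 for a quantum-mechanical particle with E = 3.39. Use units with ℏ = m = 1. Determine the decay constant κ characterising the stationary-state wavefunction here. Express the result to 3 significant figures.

κ = 4.43

Since E < U the TISE in this region is ψ'' = κ²ψ with κ = √(2m(U − E))/ℏ.
κ = √(2 × 1 × 9.81) = 4.429.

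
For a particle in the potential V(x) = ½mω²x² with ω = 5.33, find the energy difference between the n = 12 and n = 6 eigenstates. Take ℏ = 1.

ΔE = 32.0

E_n = ℏω(n + ½), so ΔE = (12 − 6) ℏω = 6 × 5.33 = 31.98.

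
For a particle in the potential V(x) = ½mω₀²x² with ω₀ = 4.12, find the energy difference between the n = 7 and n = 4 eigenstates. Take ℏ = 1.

E_n = ℏω₀(n + ½), so ΔE = (7 − 4) ℏω₀ = 3 × 4.12 = 12.36.

ΔE = 12.4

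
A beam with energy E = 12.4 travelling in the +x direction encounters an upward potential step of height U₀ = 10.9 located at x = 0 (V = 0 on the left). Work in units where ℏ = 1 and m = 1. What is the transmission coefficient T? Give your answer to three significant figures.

The wavenumbers are k₁ = √(2mE)/ℏ = 4.980 on the left and k₂ = √(2m(E − U₀))/ℏ = 1.732 on the right.
Matching ψ and ψ′ at x = 0 gives r = (k₁ − k₂)/(k₁ + k₂), so R = r² = 0.2342 and T = 1 − R = 0.7658.

T = 0.766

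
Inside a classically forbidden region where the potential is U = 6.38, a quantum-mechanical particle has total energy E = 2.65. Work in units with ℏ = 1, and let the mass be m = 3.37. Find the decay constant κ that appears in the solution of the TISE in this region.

Since E < U the TISE in this region is ψ'' = κ²ψ with κ = √(2m(U − E))/ℏ.
κ = √(2 × 3.37 × 3.73) = 5.014.

κ = 5.01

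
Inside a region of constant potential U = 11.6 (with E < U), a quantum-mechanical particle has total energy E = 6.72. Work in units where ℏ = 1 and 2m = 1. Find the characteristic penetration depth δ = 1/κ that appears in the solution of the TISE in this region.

δ = 0.453

Since E < U the TISE in this region is ψ'' = κ²ψ with κ = √(2m(U − E))/ℏ.
κ = √(2 × 0.5 × 4.88) = 2.209. The penetration depth is δ = 1/κ = 0.453.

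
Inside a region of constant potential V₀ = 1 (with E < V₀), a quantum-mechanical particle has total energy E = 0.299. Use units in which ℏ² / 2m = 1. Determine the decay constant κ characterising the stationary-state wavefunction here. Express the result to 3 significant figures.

Since E < V₀ the TISE in this region is ψ'' = κ²ψ with κ = √(2m(V₀ − E))/ℏ.
κ = √(2 × 0.5 × 0.701) = 0.8373.

κ = 0.837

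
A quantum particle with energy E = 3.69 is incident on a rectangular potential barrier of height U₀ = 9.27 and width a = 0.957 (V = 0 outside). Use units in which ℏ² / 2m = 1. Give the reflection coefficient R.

E < U₀: inside the barrier ψ ∝ e^{±κx} with κ = √(2m(U₀ − E))/ℏ = 2.362.
κa = 2.261, sinh(κa) = 4.742.
Matching ψ, ψ′ at both faces gives T = [1 + U₀² sinh²(κa) / (4E(U₀ − E))]⁻¹ = 1/24.47 = 0.0409.
R = 1 − T = 0.959.

R = 0.959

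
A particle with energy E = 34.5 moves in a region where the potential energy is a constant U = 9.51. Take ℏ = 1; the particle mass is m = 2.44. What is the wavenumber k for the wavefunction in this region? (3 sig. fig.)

With E > U the solution is oscillatory, ψ ∝ e^{±ikx} with k = √(2m(E − U))/ℏ.
k = √(2 × 2.44 × 24.99) = 11.04.

k = 11.0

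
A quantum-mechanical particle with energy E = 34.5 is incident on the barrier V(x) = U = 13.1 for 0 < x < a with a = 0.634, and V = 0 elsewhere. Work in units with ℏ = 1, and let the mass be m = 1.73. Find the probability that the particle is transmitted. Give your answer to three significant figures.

T = 0.969

Above the barrier the interior wavenumber is k₂ = √(2m(E − U))/ℏ = 8.605, giving phase k₂a = 5.455.
T = [1 + U² sin²(k₂a) / (4E(E − U))]⁻¹ = 1/1.032 = 0.969.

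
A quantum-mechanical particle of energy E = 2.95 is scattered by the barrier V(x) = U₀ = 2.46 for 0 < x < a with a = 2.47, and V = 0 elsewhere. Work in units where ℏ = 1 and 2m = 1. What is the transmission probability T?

T = 0.495

E > U₀: inside the barrier k₂ = √(2m(E − U₀))/ℏ = 0.7000, k₂a = 1.729.
Matching at both interfaces gives T⁻¹ = 1 + U₀² sin²(k₂a) / [4E(E − U₀)] = 2.021, hence T = 0.495.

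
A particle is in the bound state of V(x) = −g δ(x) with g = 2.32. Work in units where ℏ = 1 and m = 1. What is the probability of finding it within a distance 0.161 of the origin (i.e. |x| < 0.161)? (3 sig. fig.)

P = 0.526

The normalised bound state is ψ = √κ e^{−κ|x|} with κ = mg/ℏ² = 2.320.
P(|x| < d) = ∫_{−d}^{d} κ e^{−2κ|x|} dx = 1 − e^{−2κd} = 1 − e^{−0.7470} = 0.5262.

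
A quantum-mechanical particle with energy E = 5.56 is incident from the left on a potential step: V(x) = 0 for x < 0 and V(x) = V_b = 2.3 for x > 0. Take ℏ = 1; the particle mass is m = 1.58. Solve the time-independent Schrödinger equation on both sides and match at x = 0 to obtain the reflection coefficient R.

On each side the TISE gives plane waves with k = √(2m(E − V))/ℏ: k₁ = √(2·1.58·5.56) = 4.192, k₂ = √(2·1.58·3.26) = 3.210.
Continuity of ψ and ψ′ at the step yields the reflection amplitude r = (k₁ − k₂)/(k₁ + k₂) = 0.1327; thus R = |r|² = 0.01760, T = 0.9824.

R = 0.0176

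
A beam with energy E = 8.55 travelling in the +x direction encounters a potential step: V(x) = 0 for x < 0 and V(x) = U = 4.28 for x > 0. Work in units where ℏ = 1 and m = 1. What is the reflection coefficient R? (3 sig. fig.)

On each side the TISE gives plane waves with k = √(2m(E − V))/ℏ: k₁ = √(2·1·8.55) = 4.135, k₂ = √(2·1·4.27) = 2.922.
Matching ψ and ψ′ at x = 0 gives r = (k₁ − k₂)/(k₁ + k₂), so R = r² = 0.02953 and T = 1 − R = 0.9705.

R = 0.0295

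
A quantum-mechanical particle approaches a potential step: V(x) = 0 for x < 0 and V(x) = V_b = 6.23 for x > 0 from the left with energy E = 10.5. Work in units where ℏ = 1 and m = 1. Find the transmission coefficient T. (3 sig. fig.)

On each side the TISE gives plane waves with k = √(2m(E − V))/ℏ: k₁ = √(2·1·10.5) = 4.583, k₂ = √(2·1·4.27) = 2.922.
Continuity of ψ and ψ′ at the step yields the reflection amplitude r = (k₁ − k₂)/(k₁ + k₂) = 0.2212; thus R = |r|² = 0.04894, T = 0.9511.

T = 0.951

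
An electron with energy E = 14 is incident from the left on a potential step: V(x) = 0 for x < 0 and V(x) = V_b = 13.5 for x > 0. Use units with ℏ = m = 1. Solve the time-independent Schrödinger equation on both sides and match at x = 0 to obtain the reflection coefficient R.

R = 0.465

The wavenumbers are k₁ = √(2mE)/ℏ = 5.292 on the left and k₂ = √(2m(E − V_b))/ℏ = 1.000 on the right.
Continuity of ψ and ψ′ at the step yields the reflection amplitude r = (k₁ − k₂)/(k₁ + k₂) = 0.6821; thus R = |r|² = 0.4653, T = 0.5347.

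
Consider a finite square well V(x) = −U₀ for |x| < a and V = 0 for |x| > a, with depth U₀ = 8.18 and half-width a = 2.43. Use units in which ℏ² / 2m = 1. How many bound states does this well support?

N = 5

Define the well-strength parameter z₀ = (a/ℏ)√(2mU₀) = 2.43 × √(2·0.5·8.18) = 6.950.
A new bound state (alternating even/odd) appears each time z₀ passes a multiple of π/2, so N = ⌊2z₀/π⌋ + 1 = ⌊4.424⌋ + 1 = 5.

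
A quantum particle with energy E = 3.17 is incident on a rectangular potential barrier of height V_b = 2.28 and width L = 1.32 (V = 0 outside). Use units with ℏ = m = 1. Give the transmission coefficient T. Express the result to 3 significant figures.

T = 0.692

Above the barrier the interior wavenumber is k₂ = √(2m(E − V_b))/ℏ = 1.334, giving phase k₂L = 1.761.
T = [1 + V_b² sin²(k₂L) / (4E(E − V_b))]⁻¹ = 1/1.444 = 0.692.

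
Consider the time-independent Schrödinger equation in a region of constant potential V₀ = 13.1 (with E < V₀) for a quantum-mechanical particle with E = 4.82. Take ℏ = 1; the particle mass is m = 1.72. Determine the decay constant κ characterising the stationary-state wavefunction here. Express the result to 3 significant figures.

κ = 5.34

Since E < V₀ the TISE in this region is ψ'' = κ²ψ with κ = √(2m(V₀ − E))/ℏ.
κ = √(2 × 1.72 × 8.28) = 5.337.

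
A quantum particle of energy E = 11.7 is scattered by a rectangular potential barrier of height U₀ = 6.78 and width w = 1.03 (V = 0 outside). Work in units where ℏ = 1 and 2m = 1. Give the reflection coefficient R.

R = 0.102

Above the barrier the interior wavenumber is k₂ = √(2m(E − U₀))/ℏ = 2.218, giving phase k₂w = 2.285.
Matching at both interfaces gives T⁻¹ = 1 + U₀² sin²(k₂w) / [4E(E − U₀)] = 1.114, hence T = 0.898.
R = 1 − T = 0.102.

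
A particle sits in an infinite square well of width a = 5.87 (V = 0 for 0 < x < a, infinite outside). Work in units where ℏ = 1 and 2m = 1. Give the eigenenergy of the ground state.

The infinite-well eigenfunctions ψ_n = √(2/a) sin(nπx/a) vanish at both walls, giving E_n = n²π²ℏ²/(2ma²).
E_1 = 1² × π² / (2 × 0.5 × 5.87²) = 0.2864.

E = 0.286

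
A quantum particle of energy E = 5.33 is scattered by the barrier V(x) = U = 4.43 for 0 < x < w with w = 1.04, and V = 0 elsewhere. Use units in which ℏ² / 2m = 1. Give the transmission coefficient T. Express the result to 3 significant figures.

T = 0.584

E > U: inside the barrier k₂ = √(2m(E − U))/ℏ = 0.9487, k₂w = 0.9866.
Matching at both interfaces gives T⁻¹ = 1 + U² sin²(k₂w) / [4E(E − U)] = 1.712, hence T = 0.584.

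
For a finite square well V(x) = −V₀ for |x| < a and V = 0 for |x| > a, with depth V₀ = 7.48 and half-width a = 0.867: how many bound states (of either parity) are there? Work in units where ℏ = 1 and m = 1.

N = 3

Define the well-strength parameter z₀ = (a/ℏ)√(2mV₀) = 0.867 × √(2·1·7.48) = 3.353.
A new bound state (alternating even/odd) appears each time z₀ passes a multiple of π/2, so N = ⌊2z₀/π⌋ + 1 = ⌊2.135⌋ + 1 = 3.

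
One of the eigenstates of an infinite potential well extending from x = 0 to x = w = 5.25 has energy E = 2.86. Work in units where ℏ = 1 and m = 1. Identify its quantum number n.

n = 4

From E_n = n²π²ℏ²/(2mw²) invert to n = √(2mw²E)/(πℏ).
n = (5.25/π) × √(2 × 1 × 2.86) = 3.997 → n = 4.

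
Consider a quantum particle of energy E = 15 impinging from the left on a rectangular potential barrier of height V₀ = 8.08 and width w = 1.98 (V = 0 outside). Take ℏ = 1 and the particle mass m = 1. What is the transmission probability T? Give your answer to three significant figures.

T = 0.891

Above the barrier the interior wavenumber is k₂ = √(2m(E − V₀))/ℏ = 3.720, giving phase k₂w = 7.366.
Matching at both interfaces gives T⁻¹ = 1 + V₀² sin²(k₂w) / [4E(E − V₀)] = 1.123, hence T = 0.891.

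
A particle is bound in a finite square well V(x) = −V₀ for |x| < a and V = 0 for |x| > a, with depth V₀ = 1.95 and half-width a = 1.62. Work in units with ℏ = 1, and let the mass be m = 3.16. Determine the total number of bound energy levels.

Define the well-strength parameter z₀ = (a/ℏ)√(2mV₀) = 1.62 × √(2·3.16·1.95) = 5.687.
The even/odd transcendental equations gain one root per π/2 in z₀, giving N = 1 + ⌊2z₀/π⌋ = 1 + ⌊3.621⌋ = 4.

N = 4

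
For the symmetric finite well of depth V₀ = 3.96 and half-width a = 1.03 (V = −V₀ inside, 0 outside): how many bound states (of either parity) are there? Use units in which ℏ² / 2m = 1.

The dimensionless depth is z₀ = a√(2mV₀)/ℏ = 1.03 × √(3.960) = 2.050.
The even/odd transcendental equations gain one root per π/2 in z₀, giving N = 1 + ⌊2z₀/π⌋ = 1 + ⌊1.305⌋ = 2.

N = 2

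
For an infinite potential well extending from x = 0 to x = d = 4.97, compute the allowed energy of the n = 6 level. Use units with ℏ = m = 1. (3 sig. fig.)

The infinite-well eigenfunctions ψ_n = √(2/d) sin(nπx/d) vanish at both walls, giving E_n = n²π²ℏ²/(2md²).
E_6 = 6² × π² / (2 × 1 × 4.97²) = 7.192.

E = 7.19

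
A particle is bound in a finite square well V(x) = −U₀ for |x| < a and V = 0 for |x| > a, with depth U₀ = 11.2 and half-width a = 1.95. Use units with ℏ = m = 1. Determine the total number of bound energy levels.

The dimensionless depth is z₀ = a√(2mU₀)/ℏ = 1.95 × √(22.40) = 9.229.
A new bound state (alternating even/odd) appears each time z₀ passes a multiple of π/2, so N = ⌊2z₀/π⌋ + 1 = ⌊5.875⌋ + 1 = 6.

N = 6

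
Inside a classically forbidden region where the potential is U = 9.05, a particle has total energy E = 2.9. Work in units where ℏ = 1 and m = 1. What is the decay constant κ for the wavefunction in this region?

κ = 3.51

Since E < U the TISE in this region is ψ'' = κ²ψ with κ = √(2m(U − E))/ℏ.
κ = √(2 × 1 × 6.15) = 3.507.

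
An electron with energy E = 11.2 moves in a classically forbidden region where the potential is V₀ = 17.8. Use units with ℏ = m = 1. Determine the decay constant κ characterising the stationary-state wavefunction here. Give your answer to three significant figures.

κ = 3.63

Since E < V₀ the TISE in this region is ψ'' = κ²ψ with κ = √(2m(V₀ − E))/ℏ.
κ = √(2 × 1 × 6.6) = 3.633.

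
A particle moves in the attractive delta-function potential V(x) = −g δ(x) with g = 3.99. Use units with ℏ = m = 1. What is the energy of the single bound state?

E = -7.96

The bound state is ψ(x) = √κ e^{−κ|x|}. The derivative jump ψ'(0⁺) − ψ'(0⁻) = −(2mg/ℏ²)ψ(0) fixes κ = mg/ℏ² = 3.990.
Then E = −ℏ²κ²/(2m) = −mg²/(2ℏ²) = -7.960.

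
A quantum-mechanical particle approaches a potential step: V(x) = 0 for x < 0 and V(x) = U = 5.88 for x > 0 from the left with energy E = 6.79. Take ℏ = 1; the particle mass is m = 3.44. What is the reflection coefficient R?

R = 0.215

On each side the TISE gives plane waves with k = √(2m(E − V))/ℏ: k₁ = √(2·3.44·6.79) = 6.835, k₂ = √(2·3.44·0.91) = 2.502.
Matching ψ and ψ′ at x = 0 gives r = (k₁ − k₂)/(k₁ + k₂), so R = r² = 0.2153 and T = 1 − R = 0.7847.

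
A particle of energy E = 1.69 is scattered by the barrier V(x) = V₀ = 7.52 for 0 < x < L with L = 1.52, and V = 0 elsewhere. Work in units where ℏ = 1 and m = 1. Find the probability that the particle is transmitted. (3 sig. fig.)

Since E < V₀ the interior solution is evanescent with decay constant κ = √(2m(V₀ − E))/ℏ = 3.415.
κL = 5.190, sinh(κL) = 89.76.
Matching ψ, ψ′ at both faces gives T = [1 + V₀² sinh²(κL) / (4E(V₀ − E))]⁻¹ = 1/11560 = 0.0000865.

T = 0.0000865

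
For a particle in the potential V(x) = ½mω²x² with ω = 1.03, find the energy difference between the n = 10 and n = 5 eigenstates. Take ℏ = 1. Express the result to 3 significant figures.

ΔE = 5.15

E_n = ℏω(n + ½), so ΔE = (10 − 5) ℏω = 5 × 1.03 = 5.150.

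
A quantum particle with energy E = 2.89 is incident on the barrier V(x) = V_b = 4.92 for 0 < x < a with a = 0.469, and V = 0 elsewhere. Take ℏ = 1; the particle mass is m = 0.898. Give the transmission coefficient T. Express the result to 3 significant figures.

Since E < V_b the interior solution is evanescent with decay constant κ = √(2m(V_b − E))/ℏ = 1.909.
κa = 0.8955, sinh(κa) = 1.020.
Matching ψ, ψ′ at both faces gives T = [1 + V_b² sinh²(κa) / (4E(V_b − E))]⁻¹ = 1/2.073 = 0.482.

T = 0.482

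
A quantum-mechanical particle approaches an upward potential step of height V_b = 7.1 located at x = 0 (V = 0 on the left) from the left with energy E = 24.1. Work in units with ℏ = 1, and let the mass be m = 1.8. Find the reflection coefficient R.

The wavenumbers are k₁ = √(2mE)/ℏ = 9.315 on the left and k₂ = √(2m(E − V_b))/ℏ = 7.823 on the right.
Matching ψ and ψ′ at x = 0 gives r = (k₁ − k₂)/(k₁ + k₂), so R = r² = 0.007574 and T = 1 − R = 0.9924.

R = 0.00757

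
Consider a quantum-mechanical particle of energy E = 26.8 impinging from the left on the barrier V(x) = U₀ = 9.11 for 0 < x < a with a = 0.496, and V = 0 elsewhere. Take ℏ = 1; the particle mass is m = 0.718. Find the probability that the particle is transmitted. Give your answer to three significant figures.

Above the barrier the interior wavenumber is k₂ = √(2m(E − U₀))/ℏ = 5.040, giving phase k₂a = 2.500.
T = [1 + U₀² sin²(k₂a) / (4E(E − U₀))]⁻¹ = 1/1.016 = 0.985.

T = 0.985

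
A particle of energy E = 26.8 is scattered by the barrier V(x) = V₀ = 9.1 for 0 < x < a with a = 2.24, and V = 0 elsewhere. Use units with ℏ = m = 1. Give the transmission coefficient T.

Above the barrier the interior wavenumber is k₂ = √(2m(E − V₀))/ℏ = 5.950, giving phase k₂a = 13.33.
Matching at both interfaces gives T⁻¹ = 1 + V₀² sin²(k₂a) / [4E(E − V₀)] = 1.021, hence T = 0.980.

T = 0.980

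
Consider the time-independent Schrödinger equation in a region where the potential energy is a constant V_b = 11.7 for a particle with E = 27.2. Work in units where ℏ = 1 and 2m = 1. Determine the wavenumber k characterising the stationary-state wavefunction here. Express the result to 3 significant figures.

k = 3.94

With E > V_b the solution is oscillatory, ψ ∝ e^{±ikx} with k = √(2m(E − V_b))/ℏ.
k = √(2 × 0.5 × 15.5) = 3.937.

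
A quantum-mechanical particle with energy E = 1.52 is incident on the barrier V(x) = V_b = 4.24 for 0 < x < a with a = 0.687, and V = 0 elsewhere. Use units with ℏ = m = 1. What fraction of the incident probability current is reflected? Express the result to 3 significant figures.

R = 0.860

E < V_b: inside the barrier ψ ∝ e^{±κx} with κ = √(2m(V_b − E))/ℏ = 2.332.
κa = 1.602, sinh(κa) = 2.382.
Matching ψ, ψ′ at both faces gives T = [1 + V_b² sinh²(κa) / (4E(V_b − E))]⁻¹ = 1/7.166 = 0.140.
R = 1 − T = 0.860.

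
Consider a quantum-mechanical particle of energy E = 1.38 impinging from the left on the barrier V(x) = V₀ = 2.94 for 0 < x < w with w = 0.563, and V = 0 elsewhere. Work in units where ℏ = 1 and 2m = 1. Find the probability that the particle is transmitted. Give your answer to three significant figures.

Since E < V₀ the interior solution is evanescent with decay constant κ = √(2m(V₀ − E))/ℏ = 1.249.
κw = 0.7032, sinh(κw) = 0.7626.
The exact tunnelling result is T⁻¹ = 1 + V₀² sinh²(κw) / [4E(V₀ − E)] = 1.584, so T = 0.631.

T = 0.631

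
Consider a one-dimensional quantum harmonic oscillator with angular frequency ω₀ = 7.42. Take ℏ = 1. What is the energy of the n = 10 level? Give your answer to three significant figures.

Using E_n = (n + ½)ℏω₀: E_10 = 10.5 × 7.42 = 77.91.

E = 77.9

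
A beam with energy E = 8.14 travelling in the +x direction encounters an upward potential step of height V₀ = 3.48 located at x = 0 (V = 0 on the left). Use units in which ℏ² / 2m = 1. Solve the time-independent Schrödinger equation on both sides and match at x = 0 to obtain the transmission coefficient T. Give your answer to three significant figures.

T = 0.981

The wavenumbers are k₁ = √(2mE)/ℏ = 2.853 on the left and k₂ = √(2m(E − V₀))/ℏ = 2.159 on the right.
Matching ψ and ψ′ at x = 0 gives r = (k₁ − k₂)/(k₁ + k₂), so R = r² = 0.01920 and T = 1 − R = 0.9808.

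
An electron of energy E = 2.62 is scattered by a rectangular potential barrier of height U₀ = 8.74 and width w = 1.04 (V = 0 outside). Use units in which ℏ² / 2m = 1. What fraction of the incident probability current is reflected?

R = 0.981

Since E < U₀ the interior solution is evanescent with decay constant κ = √(2m(U₀ − E))/ℏ = 2.474.
κw = 2.573, sinh(κw) = 6.513.
Matching ψ, ψ′ at both faces gives T = [1 + U₀² sinh²(κw) / (4E(U₀ − E))]⁻¹ = 1/51.52 = 0.0194.
R = 1 − T = 0.981.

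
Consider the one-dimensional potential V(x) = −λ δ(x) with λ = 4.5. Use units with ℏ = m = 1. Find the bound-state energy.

The bound state is ψ(x) = √κ e^{−κ|x|}. The derivative jump ψ'(0⁺) − ψ'(0⁻) = −(2mλ/ℏ²)ψ(0) fixes κ = mλ/ℏ² = 4.500.
Then E = −ℏ²κ²/(2m) = −mλ²/(2ℏ²) = -10.13.

E = -10.1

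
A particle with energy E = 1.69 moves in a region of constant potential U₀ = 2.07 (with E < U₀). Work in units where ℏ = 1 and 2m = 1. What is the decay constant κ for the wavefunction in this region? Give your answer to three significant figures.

κ = 0.616

Since E < U₀ the TISE in this region is ψ'' = κ²ψ with κ = √(2m(U₀ − E))/ℏ.
κ = √(2 × 0.5 × 0.38) = 0.6164.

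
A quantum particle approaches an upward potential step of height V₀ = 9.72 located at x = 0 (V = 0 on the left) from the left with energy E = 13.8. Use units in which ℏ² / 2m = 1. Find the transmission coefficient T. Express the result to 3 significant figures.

T = 0.913

The wavenumbers are k₁ = √(2mE)/ℏ = 3.715 on the left and k₂ = √(2m(E − V₀))/ℏ = 2.020 on the right.
Matching ψ and ψ′ at x = 0 gives r = (k₁ − k₂)/(k₁ + k₂), so R = r² = 0.08735 and T = 1 − R = 0.9126.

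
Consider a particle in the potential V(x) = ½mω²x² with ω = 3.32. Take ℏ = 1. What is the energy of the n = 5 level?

E = 18.3

The oscillator eigenvalues are E_n = ℏω(n + ½), so E_5 = 3.32 × 5.5 = 18.26.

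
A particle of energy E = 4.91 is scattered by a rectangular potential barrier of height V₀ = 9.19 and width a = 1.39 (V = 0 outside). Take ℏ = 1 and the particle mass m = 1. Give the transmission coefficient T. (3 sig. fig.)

Since E < V₀ the interior solution is evanescent with decay constant κ = √(2m(V₀ − E))/ℏ = 2.926.
κa = 4.067, sinh(κa) = 29.18.
Matching ψ, ψ′ at both faces gives T = [1 + V₀² sinh²(κa) / (4E(V₀ − E))]⁻¹ = 1/856.3 = 0.00117.

T = 0.00117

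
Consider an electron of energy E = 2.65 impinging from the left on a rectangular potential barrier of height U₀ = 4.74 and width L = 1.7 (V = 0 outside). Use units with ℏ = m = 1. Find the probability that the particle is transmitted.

T = 0.00377

Since E < U₀ the interior solution is evanescent with decay constant κ = √(2m(U₀ − E))/ℏ = 2.045.
κL = 3.476, sinh(κL) = 16.14.
Matching ψ, ψ′ at both faces gives T = [1 + U₀² sinh²(κL) / (4E(U₀ − E))]⁻¹ = 1/265.3 = 0.00377.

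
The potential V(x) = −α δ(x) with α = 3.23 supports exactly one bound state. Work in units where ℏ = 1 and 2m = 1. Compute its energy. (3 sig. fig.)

The bound state is ψ(x) = √κ e^{−κ|x|}. The derivative jump ψ'(0⁺) − ψ'(0⁻) = −(2mα/ℏ²)ψ(0) fixes κ = mα/ℏ² = 1.615.
Then E = −ℏ²κ²/(2m) = −mα²/(2ℏ²) = -2.608.

E = -2.61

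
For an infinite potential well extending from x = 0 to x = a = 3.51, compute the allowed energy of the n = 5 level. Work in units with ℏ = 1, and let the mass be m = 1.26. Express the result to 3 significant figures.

E = 7.95

The infinite-well eigenfunctions ψ_n = √(2/a) sin(nπx/a) vanish at both walls, giving E_n = n²π²ℏ²/(2ma²).
E_5 = 5² × π² / (2 × 1.26 × 3.51²) = 7.947.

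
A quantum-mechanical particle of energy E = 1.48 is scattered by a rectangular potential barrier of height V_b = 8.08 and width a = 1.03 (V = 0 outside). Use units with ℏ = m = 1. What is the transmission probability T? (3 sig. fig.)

E < V_b: inside the barrier ψ ∝ e^{±κx} with κ = √(2m(V_b − E))/ℏ = 3.633.
κa = 3.742, sinh(κa) = 21.08.
The exact tunnelling result is T⁻¹ = 1 + V_b² sinh²(κa) / [4E(V_b − E)] = 743.7, so T = 0.00134.

T = 0.00134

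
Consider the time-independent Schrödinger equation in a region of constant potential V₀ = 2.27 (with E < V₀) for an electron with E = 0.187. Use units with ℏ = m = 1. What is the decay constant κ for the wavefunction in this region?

κ = 2.04

Since E < V₀ the TISE in this region is ψ'' = κ²ψ with κ = √(2m(V₀ − E))/ℏ.
κ = √(2 × 1 × 2.083) = 2.041.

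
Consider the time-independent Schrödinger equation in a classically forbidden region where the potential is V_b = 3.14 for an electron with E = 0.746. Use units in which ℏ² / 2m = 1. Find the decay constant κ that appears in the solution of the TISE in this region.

Since E < V_b the TISE in this region is ψ'' = κ²ψ with κ = √(2m(V_b − E))/ℏ.
κ = √(2 × 0.5 × 2.394) = 1.547.

κ = 1.55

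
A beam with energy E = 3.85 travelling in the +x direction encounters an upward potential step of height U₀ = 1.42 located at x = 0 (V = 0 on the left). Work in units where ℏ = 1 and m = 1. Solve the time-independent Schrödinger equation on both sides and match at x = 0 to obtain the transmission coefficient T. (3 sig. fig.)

T = 0.987

On each side the TISE gives plane waves with k = √(2m(E − V))/ℏ: k₁ = √(2·1·3.85) = 2.775, k₂ = √(2·1·2.43) = 2.205.
Matching ψ and ψ′ at x = 0 gives r = (k₁ − k₂)/(k₁ + k₂), so R = r² = 0.01312 and T = 1 − R = 0.9869.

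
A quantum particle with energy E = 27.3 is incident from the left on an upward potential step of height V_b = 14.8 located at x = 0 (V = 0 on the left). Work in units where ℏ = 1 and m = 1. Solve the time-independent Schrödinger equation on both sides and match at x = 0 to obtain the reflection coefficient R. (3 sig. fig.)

R = 0.0372

The wavenumbers are k₁ = √(2mE)/ℏ = 7.389 on the left and k₂ = √(2m(E − V_b))/ℏ = 5.000 on the right.
Matching ψ and ψ′ at x = 0 gives r = (k₁ − k₂)/(k₁ + k₂), so R = r² = 0.03719 and T = 1 − R = 0.9628.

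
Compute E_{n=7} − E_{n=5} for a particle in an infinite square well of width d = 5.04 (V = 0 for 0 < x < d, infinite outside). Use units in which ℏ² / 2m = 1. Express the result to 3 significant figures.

E_n = n²π²ℏ²/(2md²), so ΔE = (7² − 5²) π²ℏ²/(2md²).
ΔE = 24 × π² / (2 × 0.5 × 5.04²) = 9.325.

ΔE = 9.33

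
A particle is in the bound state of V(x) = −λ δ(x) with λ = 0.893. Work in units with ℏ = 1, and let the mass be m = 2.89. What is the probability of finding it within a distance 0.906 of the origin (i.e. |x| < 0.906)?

P = 0.991

The normalised bound state is ψ = √κ e^{−κ|x|} with κ = mλ/ℏ² = 2.581.
P(|x| < d) = ∫_{−d}^{d} κ e^{−2κ|x|} dx = 1 − e^{−2κd} = 1 − e^{−4.676} = 0.9907.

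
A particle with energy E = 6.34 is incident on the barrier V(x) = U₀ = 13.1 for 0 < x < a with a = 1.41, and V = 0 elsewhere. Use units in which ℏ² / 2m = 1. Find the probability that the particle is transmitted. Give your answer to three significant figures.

Since E < U₀ the interior solution is evanescent with decay constant κ = √(2m(U₀ − E))/ℏ = 2.600.
κa = 3.666, sinh(κa) = 19.53.
The exact tunnelling result is T⁻¹ = 1 + U₀² sinh²(κa) / [4E(U₀ − E)] = 383.0, so T = 0.00261.

T = 0.00261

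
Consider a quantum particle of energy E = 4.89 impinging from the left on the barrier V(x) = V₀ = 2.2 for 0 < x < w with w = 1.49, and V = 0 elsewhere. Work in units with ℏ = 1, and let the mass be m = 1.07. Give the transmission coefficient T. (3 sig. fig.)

E > V₀: inside the barrier k₂ = √(2m(E − V₀))/ℏ = 2.399, k₂w = 3.575.
T = [1 + V₀² sin²(k₂w) / (4E(E − V₀))]⁻¹ = 1/1.016 = 0.984.

T = 0.984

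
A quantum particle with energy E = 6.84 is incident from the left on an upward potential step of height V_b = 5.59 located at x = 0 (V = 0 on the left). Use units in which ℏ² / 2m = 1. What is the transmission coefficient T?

T = 0.839

On each side the TISE gives plane waves with k = √(2m(E − V))/ℏ: k₁ = √(2·½·6.84) = 2.615, k₂ = √(2·½·1.25) = 1.118.
Matching ψ and ψ′ at x = 0 gives r = (k₁ − k₂)/(k₁ + k₂), so R = r² = 0.1608 and T = 1 − R = 0.8392.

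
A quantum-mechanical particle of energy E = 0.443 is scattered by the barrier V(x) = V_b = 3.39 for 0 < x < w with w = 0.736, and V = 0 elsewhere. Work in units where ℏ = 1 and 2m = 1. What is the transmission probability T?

Since E < V_b the interior solution is evanescent with decay constant κ = √(2m(V_b − E))/ℏ = 1.717.
κw = 1.263, sinh(κw) = 1.628.
The exact tunnelling result is T⁻¹ = 1 + V_b² sinh²(κw) / [4E(V_b − E)] = 6.829, so T = 0.146.

T = 0.146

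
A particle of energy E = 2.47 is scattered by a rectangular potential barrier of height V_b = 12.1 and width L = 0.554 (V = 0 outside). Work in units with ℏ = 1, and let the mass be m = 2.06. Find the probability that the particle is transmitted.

Since E < V_b the interior solution is evanescent with decay constant κ = √(2m(V_b − E))/ℏ = 6.299.
κL = 3.490, sinh(κL) = 16.37.
The exact tunnelling result is T⁻¹ = 1 + V_b² sinh²(κL) / [4E(V_b − E)] = 413.4, so T = 0.00242.

T = 0.00242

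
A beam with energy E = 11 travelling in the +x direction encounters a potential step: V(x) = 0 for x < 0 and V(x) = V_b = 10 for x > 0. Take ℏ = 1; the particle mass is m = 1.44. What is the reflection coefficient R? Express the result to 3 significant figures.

R = 0.288

On each side the TISE gives plane waves with k = √(2m(E − V))/ℏ: k₁ = √(2·1.44·11) = 5.628, k₂ = √(2·1.44·1) = 1.697.
Continuity of ψ and ψ′ at the step yields the reflection amplitude r = (k₁ − k₂)/(k₁ + k₂) = 0.5367; thus R = |r|² = 0.2880, T = 0.7120.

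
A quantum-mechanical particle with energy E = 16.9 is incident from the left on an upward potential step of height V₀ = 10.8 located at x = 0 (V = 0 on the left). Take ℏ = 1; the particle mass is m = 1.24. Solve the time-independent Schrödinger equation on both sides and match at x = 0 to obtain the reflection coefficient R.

The wavenumbers are k₁ = √(2mE)/ℏ = 6.474 on the left and k₂ = √(2m(E − V₀))/ℏ = 3.889 on the right.
Continuity of ψ and ψ′ at the step yields the reflection amplitude r = (k₁ − k₂)/(k₁ + k₂) = 0.2494; thus R = |r|² = 0.06219, T = 0.9378.

R = 0.0622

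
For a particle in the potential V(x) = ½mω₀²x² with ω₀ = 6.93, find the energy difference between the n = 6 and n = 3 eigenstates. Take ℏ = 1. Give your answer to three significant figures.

ΔE = 20.8

E_n = ℏω₀(n + ½), so ΔE = (6 − 3) ℏω₀ = 3 × 6.93 = 20.79.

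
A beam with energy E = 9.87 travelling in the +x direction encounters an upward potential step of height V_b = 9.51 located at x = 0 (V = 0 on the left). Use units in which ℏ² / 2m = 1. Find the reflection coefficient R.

On each side the TISE gives plane waves with k = √(2m(E − V))/ℏ: k₁ = √(2·½·9.87) = 3.142, k₂ = √(2·½·0.36) = 0.6000.
Continuity of ψ and ψ′ at the step yields the reflection amplitude r = (k₁ − k₂)/(k₁ + k₂) = 0.6793; thus R = |r|² = 0.4614, T = 0.5386.

R = 0.461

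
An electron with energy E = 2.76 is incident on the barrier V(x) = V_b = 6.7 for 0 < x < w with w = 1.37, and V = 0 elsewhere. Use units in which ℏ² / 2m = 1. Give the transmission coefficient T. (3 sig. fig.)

T = 0.0167

E < V_b: inside the barrier ψ ∝ e^{±κx} with κ = √(2m(V_b − E))/ℏ = 1.985.
κw = 2.719, sinh(κw) = 7.552.
Matching ψ, ψ′ at both faces gives T = [1 + V_b² sinh²(κw) / (4E(V_b − E))]⁻¹ = 1/59.87 = 0.0167.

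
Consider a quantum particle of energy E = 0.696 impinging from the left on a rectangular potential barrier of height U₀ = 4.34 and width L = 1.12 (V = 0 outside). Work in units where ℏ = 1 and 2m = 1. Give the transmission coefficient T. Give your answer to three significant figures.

E < U₀: inside the barrier ψ ∝ e^{±κx} with κ = √(2m(U₀ − E))/ℏ = 1.909.
κL = 2.138, sinh(κL) = 4.182.
The exact tunnelling result is T⁻¹ = 1 + U₀² sinh²(κL) / [4E(U₀ − E)] = 33.48, so T = 0.0299.

T = 0.0299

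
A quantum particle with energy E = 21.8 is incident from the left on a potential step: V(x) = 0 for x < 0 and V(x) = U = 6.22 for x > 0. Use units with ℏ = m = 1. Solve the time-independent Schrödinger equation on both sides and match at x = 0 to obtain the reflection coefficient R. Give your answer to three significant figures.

R = 0.00702

The wavenumbers are k₁ = √(2mE)/ℏ = 6.603 on the left and k₂ = √(2m(E − U))/ℏ = 5.582 on the right.
Matching ψ and ψ′ at x = 0 gives r = (k₁ − k₂)/(k₁ + k₂), so R = r² = 0.007020 and T = 1 − R = 0.9930.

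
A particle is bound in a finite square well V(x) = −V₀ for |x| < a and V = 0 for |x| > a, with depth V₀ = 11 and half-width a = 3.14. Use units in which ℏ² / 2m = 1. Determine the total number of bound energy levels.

N = 7

Define the well-strength parameter z₀ = (a/ℏ)√(2mV₀) = 3.14 × √(2·0.5·11) = 10.41.
A new bound state (alternating even/odd) appears each time z₀ passes a multiple of π/2, so N = ⌊2z₀/π⌋ + 1 = ⌊6.630⌋ + 1 = 7.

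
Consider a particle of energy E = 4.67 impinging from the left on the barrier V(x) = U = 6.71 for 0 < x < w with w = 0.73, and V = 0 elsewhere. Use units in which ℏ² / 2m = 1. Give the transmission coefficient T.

E < U: inside the barrier ψ ∝ e^{±κx} with κ = √(2m(U − E))/ℏ = 1.428.
κw = 1.043, sinh(κw) = 1.242.
Matching ψ, ψ′ at both faces gives T = [1 + U² sinh²(κw) / (4E(U − E))]⁻¹ = 1/2.823 = 0.354.

T = 0.354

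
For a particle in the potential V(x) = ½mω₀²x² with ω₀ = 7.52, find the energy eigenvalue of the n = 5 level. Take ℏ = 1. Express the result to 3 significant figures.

E = 41.4

The oscillator eigenvalues are E_n = ℏω₀(n + ½), so E_5 = 7.52 × 5.5 = 41.36.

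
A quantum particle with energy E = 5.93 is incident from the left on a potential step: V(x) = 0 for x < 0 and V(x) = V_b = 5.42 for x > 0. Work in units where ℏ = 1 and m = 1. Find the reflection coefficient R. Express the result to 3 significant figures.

R = 0.299

On each side the TISE gives plane waves with k = √(2m(E − V))/ℏ: k₁ = √(2·1·5.93) = 3.444, k₂ = √(2·1·0.51) = 1.010.
Matching ψ and ψ′ at x = 0 gives r = (k₁ − k₂)/(k₁ + k₂), so R = r² = 0.2986 and T = 1 − R = 0.7014.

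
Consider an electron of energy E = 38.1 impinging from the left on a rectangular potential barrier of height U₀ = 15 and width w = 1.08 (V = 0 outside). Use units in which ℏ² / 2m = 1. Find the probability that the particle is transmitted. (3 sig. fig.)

E > U₀: inside the barrier k₂ = √(2m(E − U₀))/ℏ = 4.806, k₂w = 5.191.
T = [1 + U₀² sin²(k₂w) / (4E(E − U₀))]⁻¹ = 1/1.050 = 0.952.

T = 0.952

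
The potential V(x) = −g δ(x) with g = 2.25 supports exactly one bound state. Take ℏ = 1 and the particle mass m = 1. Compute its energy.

The bound state is ψ(x) = √κ e^{−κ|x|}. The derivative jump ψ'(0⁺) − ψ'(0⁻) = −(2mg/ℏ²)ψ(0) fixes κ = mg/ℏ² = 2.250.
Then E = −ℏ²κ²/(2m) = −mg²/(2ℏ²) = -2.531.

E = -2.53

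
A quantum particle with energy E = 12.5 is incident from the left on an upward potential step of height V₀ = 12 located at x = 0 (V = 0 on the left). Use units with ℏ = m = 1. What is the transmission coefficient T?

T = 0.556

The wavenumbers are k₁ = √(2mE)/ℏ = 5.000 on the left and k₂ = √(2m(E − V₀))/ℏ = 1.000 on the right.
Continuity of ψ and ψ′ at the step yields the reflection amplitude r = (k₁ − k₂)/(k₁ + k₂) = 0.6667; thus R = |r|² = 0.4444, T = 0.5556.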